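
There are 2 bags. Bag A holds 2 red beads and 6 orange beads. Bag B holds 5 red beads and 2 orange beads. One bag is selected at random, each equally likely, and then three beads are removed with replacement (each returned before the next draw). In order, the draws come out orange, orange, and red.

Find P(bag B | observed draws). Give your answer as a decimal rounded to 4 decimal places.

0.2931

For each hypothesis, P(data | H) works out to: P(data | bag A) = (6/8)(6/8)(2/8) = 0.14062; P(data | bag B) = (2/7)(2/7)(5/7) = 0.058309.
The prior-weighted likelihoods are 1/2 · 0.14062 = 0.070312, 1/2 · 0.058309 = 0.029155; with total 0.099467.
By Bayes' rule, P(bag B | data) = (0.029155) / (0.099467) = 0.29311.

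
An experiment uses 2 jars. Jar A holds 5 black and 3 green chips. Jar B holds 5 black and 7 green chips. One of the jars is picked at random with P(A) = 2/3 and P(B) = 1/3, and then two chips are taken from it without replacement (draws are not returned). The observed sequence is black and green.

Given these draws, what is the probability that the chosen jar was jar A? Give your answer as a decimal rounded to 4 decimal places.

0.6689

Compute the likelihood of the observed sequence for each case: P(data | jar A) = (5/8)(3/7) = 15/56; P(data | jar B) = (5/12)(7/11) = 35/132.
Multiplying each by its prior: 2/3 · 15/56 = 5/28, 1/3 · 35/132 = 35/396; with total 185/693.
By Bayes' rule, P(jar A | data) = (5/28) / (185/693) = 99/148.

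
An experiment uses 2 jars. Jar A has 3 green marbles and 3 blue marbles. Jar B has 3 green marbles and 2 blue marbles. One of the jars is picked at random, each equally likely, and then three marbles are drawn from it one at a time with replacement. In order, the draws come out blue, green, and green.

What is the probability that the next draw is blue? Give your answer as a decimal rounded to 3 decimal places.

For each hypothesis, P(data | H) works out to: P(data | jar A) = (3/6)(3/6)(3/6) = 0.125; P(data | jar B) = (2/5)(3/5)(3/5) = 0.144.
Multiplying each by its prior: 1/2 · 0.125 = 0.0625, 1/2 · 0.144 = 0.072; summing to 0.1345.
Normalising, the posterior is P(jar A | data) = 0.46468, P(jar B | data) = 0.53532.
So P(blue next | data) = Σ P(blue next | H) P(H | data) = (1/2)(0.46468) + (2/5)(0.53532) = 0.44647.

0.446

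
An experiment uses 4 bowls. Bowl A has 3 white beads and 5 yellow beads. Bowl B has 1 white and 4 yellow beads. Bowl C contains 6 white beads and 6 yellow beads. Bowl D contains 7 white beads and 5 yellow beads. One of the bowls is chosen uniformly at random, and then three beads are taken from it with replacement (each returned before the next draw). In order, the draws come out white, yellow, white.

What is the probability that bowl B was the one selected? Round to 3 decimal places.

0.083

For each hypothesis, P(data | H) works out to: P(data | bowl A) = (3/8)(5/8)(3/8) = 0.087891; P(data | bowl B) = (1/5)(4/5)(1/5) = 0.032; P(data | bowl C) = (6/12)(6/12)(6/12) = 0.125; P(data | bowl D) = (7/12)(5/12)(7/12) = 0.14178.
Multiplying each by its prior: 1/4 · 0.087891 = 0.021973, 1/4 · 0.032 = 0.008, 1/4 · 0.125 = 0.03125, 1/4 · 0.14178 = 0.035446; summing to 0.096668.
So P(bowl B | data) = (0.008) / (0.096668) = 0.082757.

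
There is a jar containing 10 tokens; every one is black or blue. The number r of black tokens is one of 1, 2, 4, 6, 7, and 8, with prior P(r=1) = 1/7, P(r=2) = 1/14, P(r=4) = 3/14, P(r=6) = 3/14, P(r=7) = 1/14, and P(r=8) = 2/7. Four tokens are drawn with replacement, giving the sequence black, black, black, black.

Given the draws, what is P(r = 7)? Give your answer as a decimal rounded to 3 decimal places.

For each hypothesis, P(data | H) works out to: P(data | r = 1) = (1/10)(1/10)(1/10)(1/10) = 0.0001; P(data | r = 2) = (2/10)(2/10)(2/10)(2/10) = 0.0016; P(data | r = 4) = (4/10)(4/10)(4/10)(4/10) = 0.0256; P(data | r = 6) = (6/10)(6/10)(6/10)(6/10) = 0.1296; P(data | r = 7) = (7/10)(7/10)(7/10)(7/10) = 0.2401; P(data | r = 8) = (8/10)(8/10)(8/10)(8/10) = 0.4096.
The prior-weighted likelihoods are 1/7 · 0.0001 = 1.4286e-05, 1/14 · 0.0016 = 0.00011429, 3/14 · 0.0256 = 0.0054857, 3/14 · 0.1296 = 0.027771, 1/14 · 0.2401 = 0.01715, 2/7 · 0.4096 = 0.11703; with total 0.16756.
So P(r = 7 | data) = (0.01715) / (0.16756) = 0.10235.

0.102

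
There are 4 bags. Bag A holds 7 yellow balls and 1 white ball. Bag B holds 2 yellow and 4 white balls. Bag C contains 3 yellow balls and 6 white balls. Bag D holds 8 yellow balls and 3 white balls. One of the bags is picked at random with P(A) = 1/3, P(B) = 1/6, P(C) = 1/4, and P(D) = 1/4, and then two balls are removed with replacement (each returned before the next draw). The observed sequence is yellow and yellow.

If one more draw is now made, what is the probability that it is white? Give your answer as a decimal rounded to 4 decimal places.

Under each hypothesis, the probability of the observed sequence is: P(data | bag A) = (7/8)(7/8) = 0.76562; P(data | bag B) = (2/6)(2/6) = 0.11111; P(data | bag C) = (3/9)(3/9) = 0.11111; P(data | bag D) = (8/11)(8/11) = 0.52893.
Multiplying each by its prior: 1/3 · 0.76562 = 0.25521, 1/6 · 0.11111 = 0.018519, 1/4 · 0.11111 = 0.027778, 1/4 · 0.52893 = 0.13223; these sum to 0.43374.
The posterior is then P(bag A | data) = 0.5884, P(bag B | data) = 0.042695, P(bag C | data) = 0.064043, P(bag D | data) = 0.30487.
So P(white next | data) = Σ P(white next | H) P(H | data) = (1/8)(0.5884) + (2/3)(0.042695) + (2/3)(0.064043) + (3/11)(0.30487) = 0.22785.

0.2279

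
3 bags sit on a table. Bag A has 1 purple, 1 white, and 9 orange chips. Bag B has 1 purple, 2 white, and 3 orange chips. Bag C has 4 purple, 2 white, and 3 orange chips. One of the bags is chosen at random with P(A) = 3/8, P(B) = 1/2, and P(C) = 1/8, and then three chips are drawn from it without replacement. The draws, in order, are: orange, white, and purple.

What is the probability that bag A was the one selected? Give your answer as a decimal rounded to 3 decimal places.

0.099

Compute the likelihood of the observed sequence for each case: P(data | bag A) = (9/11)(1/10)(1/9) = 0.0090909; P(data | bag B) = (3/6)(2/5)(1/4) = 0.05; P(data | bag C) = (3/9)(2/8)(4/7) = 0.047619.
The prior-weighted likelihoods are 3/8 · 0.0090909 = 0.0034091, 1/2 · 0.05 = 0.025, 1/8 · 0.047619 = 0.0059524; summing to 0.034361.
Hence P(bag A | data) = (0.0034091) / (0.034361) = 0.099213.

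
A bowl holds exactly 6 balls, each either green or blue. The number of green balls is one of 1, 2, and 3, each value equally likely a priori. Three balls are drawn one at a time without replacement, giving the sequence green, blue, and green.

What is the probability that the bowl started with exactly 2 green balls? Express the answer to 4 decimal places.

0.3077

Compute the likelihood of the observed sequence for each case: P(data | r = 1) = (1/6)(5/5)(0/4) = 0; P(data | r = 2) = (2/6)(4/5)(1/4) = 1/15; P(data | r = 3) = (3/6)(3/5)(2/4) = 3/20.
The prior-weighted likelihoods are 1/3 · 0 = 0, 1/3 · 1/15 = 1/45, 1/3 · 3/20 = 1/20; with total 13/180.
Hence P(r = 2 | data) = (1/45) / (13/180) = 4/13.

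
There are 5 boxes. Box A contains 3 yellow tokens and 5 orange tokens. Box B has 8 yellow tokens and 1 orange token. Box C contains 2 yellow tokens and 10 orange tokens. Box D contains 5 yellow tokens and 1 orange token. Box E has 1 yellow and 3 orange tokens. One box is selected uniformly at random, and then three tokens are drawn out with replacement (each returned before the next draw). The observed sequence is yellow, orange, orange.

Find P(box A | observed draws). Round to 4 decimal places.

The likelihood of the observed sequence under each hypothesis: P(data | box A) = (3/8)(5/8)(5/8) = 0.14648; P(data | box B) = (8/9)(1/9)(1/9) = 0.010974; P(data | box C) = (2/12)(10/12)(10/12) = 0.11574; P(data | box D) = (5/6)(1/6)(1/6) = 0.023148; P(data | box E) = (1/4)(3/4)(3/4) = 0.14062.
Multiplying each by its prior: 1/5 · 0.14648 = 0.029297, 1/5 · 0.010974 = 0.0021948, 1/5 · 0.11574 = 0.023148, 1/5 · 0.023148 = 0.0046296, 1/5 · 0.14062 = 0.028125; these sum to 0.087394.
Hence P(box A | data) = (0.029297) / (0.087394) = 0.33523.

0.3352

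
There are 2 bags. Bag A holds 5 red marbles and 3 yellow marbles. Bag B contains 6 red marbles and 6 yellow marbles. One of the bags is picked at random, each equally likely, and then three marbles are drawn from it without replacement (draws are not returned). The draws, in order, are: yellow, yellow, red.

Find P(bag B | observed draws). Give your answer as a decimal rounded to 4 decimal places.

Under each hypothesis, the probability of the observed sequence is: P(data | bag A) = (3/8)(2/7)(5/6) = 0.089286; P(data | bag B) = (6/12)(5/11)(6/10) = 0.13636.
Weighting by the prior gives 1/2 · 0.089286 = 0.044643, 1/2 · 0.13636 = 0.068182; with total 0.11282.
By Bayes' rule, P(bag B | data) = (0.068182) / (0.11282) = 0.60432.

0.6043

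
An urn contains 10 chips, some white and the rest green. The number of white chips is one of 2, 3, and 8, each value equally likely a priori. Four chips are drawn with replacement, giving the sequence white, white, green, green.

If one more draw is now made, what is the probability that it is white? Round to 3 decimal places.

Under each hypothesis, the probability of the observed sequence is: P(data | r = 2) = (2/10)(2/10)(8/10)(8/10) = 0.0256; P(data | r = 3) = (3/10)(3/10)(7/10)(7/10) = 0.0441; P(data | r = 8) = (8/10)(8/10)(2/10)(2/10) = 0.0256.
The prior-weighted likelihoods are 1/3 · 0.0256 = 0.0085333, 1/3 · 0.0441 = 0.0147, 1/3 · 0.0256 = 0.0085333; summing to 0.031767.
Dividing through by the total gives posterior P(r = 2 | data) = 0.26863, P(r = 3 | data) = 0.46275, P(r = 8 | data) = 0.26863.
The predictive probability is P(white next | data) = (1/5)(0.26863) + (3/10)(0.46275) + (4/5)(0.26863) = 0.40745.

0.407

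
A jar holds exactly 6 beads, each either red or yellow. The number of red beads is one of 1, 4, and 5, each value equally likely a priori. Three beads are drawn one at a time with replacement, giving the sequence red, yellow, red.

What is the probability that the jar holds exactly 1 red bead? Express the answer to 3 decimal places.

0.081

The likelihood of the observed sequence under each hypothesis: P(data | r = 1) = (1/6)(5/6)(1/6) = 5/216; P(data | r = 4) = (4/6)(2/6)(4/6) = 4/27; P(data | r = 5) = (5/6)(1/6)(5/6) = 25/216.
Weighting by the prior gives 1/3 · 5/216 = 5/648, 1/3 · 4/27 = 4/81, 1/3 · 25/216 = 25/648; summing to 31/324.
Hence P(r = 1 | data) = (5/648) / (31/324) = 5/62.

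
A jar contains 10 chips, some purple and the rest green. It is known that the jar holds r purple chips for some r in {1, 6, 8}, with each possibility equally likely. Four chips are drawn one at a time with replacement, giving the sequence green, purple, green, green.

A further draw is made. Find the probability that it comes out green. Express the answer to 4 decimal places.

For each hypothesis, P(data | H) works out to: P(data | r = 1) = (9/10)(1/10)(9/10)(9/10) = 0.0729; P(data | r = 6) = (4/10)(6/10)(4/10)(4/10) = 0.0384; P(data | r = 8) = (2/10)(8/10)(2/10)(2/10) = 0.0064.
The prior-weighted likelihoods are 1/3 · 0.0729 = 0.0243, 1/3 · 0.0384 = 0.0128, 1/3 · 0.0064 = 0.0021333; summing to 0.039233.
The posterior is then P(r = 1 | data) = 0.61937, P(r = 6 | data) = 0.32625, P(r = 8 | data) = 0.054376.
So P(green next | data) = Σ P(green next | H) P(H | data) = (9/10)(0.61937) + (2/5)(0.32625) + (1/5)(0.054376) = 0.69881.

0.6988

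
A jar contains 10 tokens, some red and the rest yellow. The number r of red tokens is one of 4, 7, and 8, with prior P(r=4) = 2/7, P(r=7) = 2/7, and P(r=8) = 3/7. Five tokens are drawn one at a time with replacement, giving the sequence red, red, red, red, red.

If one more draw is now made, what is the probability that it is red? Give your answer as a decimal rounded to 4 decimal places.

0.7688

For each hypothesis, P(data | H) works out to: P(data | r = 4) = (4/10)(4/10)(4/10)(4/10)(4/10) = 0.01024; P(data | r = 7) = (7/10)(7/10)(7/10)(7/10)(7/10) = 0.16807; P(data | r = 8) = (8/10)(8/10)(8/10)(8/10)(8/10) = 0.32768.
Multiplying each by its prior: 2/7 · 0.01024 = 0.0029257, 2/7 · 0.16807 = 0.04802, 3/7 · 0.32768 = 0.14043; summing to 0.19138.
Normalising, the posterior is P(r = 4 | data) = 0.015287, P(r = 7 | data) = 0.25091, P(r = 8 | data) = 0.7338.
The predictive probability is P(red next | data) = (2/5)(0.015287) + (7/10)(0.25091) + (4/5)(0.7338) = 0.76879.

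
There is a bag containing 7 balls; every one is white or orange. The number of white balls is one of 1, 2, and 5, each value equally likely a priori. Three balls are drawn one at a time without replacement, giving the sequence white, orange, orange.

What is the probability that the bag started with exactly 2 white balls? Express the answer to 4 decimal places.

0.5000

For each hypothesis, P(data | H) works out to: P(data | r = 1) = (1/7)(6/6)(5/5) = 1/7; P(data | r = 2) = (2/7)(5/6)(4/5) = 4/21; P(data | r = 5) = (5/7)(2/6)(1/5) = 1/21.
Multiplying each by its prior: 1/3 · 1/7 = 1/21, 1/3 · 4/21 = 4/63, 1/3 · 1/21 = 1/63; with total 8/63.
So P(r = 2 | data) = (4/63) / (8/63) = 1/2.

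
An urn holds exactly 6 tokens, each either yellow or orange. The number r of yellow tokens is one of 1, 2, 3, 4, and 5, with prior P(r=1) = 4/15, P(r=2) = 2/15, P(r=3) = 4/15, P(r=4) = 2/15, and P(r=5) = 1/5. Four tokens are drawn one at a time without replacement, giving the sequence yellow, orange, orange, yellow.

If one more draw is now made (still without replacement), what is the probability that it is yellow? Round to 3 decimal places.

0.500

For each hypothesis, P(data | H) works out to: P(data | r = 1) = (1/6)(5/5)(4/4)(0/3) = 0; P(data | r = 2) = (2/6)(4/5)(3/4)(1/3) = 1/15; P(data | r = 3) = (3/6)(3/5)(2/4)(2/3) = 1/10; P(data | r = 4) = (4/6)(2/5)(1/4)(3/3) = 1/15; P(data | r = 5) = (5/6)(1/5)(0/4) = 0.
Weighting by the prior gives 4/15 · 0 = 0, 2/15 · 1/15 = 2/225, 4/15 · 1/10 = 2/75, 2/15 · 1/15 = 2/225, 1/5 · 0 = 0; these sum to 2/45.
Normalising, the posterior is P(r = 1 | data) = 0, P(r = 2 | data) = 1/5, P(r = 3 | data) = 3/5, P(r = 4 | data) = 1/5, P(r = 5 | data) = 0.
The predictive probability is P(yellow next | data) = (0)(1/5) + (1/2)(3/5) + (1)(1/5) = 1/2.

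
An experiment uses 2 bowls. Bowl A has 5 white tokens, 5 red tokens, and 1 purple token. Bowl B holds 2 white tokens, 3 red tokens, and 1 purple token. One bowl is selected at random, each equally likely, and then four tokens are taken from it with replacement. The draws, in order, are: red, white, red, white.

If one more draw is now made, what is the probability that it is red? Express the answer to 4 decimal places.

0.4725

Compute the likelihood of the observed sequence for each case: P(data | bowl A) = (5/11)(5/11)(5/11)(5/11) = 0.042688; P(data | bowl B) = (3/6)(2/6)(3/6)(2/6) = 0.027778.
Weighting by the prior gives 1/2 · 0.042688 = 0.021344, 1/2 · 0.027778 = 0.013889; with total 0.035233.
The posterior is then P(bowl A | data) = 0.6058, P(bowl B | data) = 0.3942.
The predictive probability is P(red next | data) = (5/11)(0.6058) + (1/2)(0.3942) = 0.47246.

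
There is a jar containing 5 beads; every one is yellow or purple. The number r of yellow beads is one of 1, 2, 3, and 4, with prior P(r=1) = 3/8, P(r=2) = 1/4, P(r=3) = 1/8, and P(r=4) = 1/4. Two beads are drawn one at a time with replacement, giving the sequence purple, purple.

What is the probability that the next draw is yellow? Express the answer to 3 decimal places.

0.289

For each hypothesis, P(data | H) works out to: P(data | r = 1) = (4/5)(4/5) = 16/25; P(data | r = 2) = (3/5)(3/5) = 9/25; P(data | r = 3) = (2/5)(2/5) = 4/25; P(data | r = 4) = (1/5)(1/5) = 1/25.
Weighting by the prior gives 3/8 · 16/25 = 6/25, 1/4 · 9/25 = 9/100, 1/8 · 4/25 = 1/50, 1/4 · 1/25 = 1/100; summing to 9/25.
Normalising, the posterior is P(r = 1 | data) = 2/3, P(r = 2 | data) = 1/4, P(r = 3 | data) = 1/18, P(r = 4 | data) = 1/36.
The predictive probability is P(yellow next | data) = (1/5)(2/3) + (2/5)(1/4) + (3/5)(1/18) + (4/5)(1/36) = 13/45.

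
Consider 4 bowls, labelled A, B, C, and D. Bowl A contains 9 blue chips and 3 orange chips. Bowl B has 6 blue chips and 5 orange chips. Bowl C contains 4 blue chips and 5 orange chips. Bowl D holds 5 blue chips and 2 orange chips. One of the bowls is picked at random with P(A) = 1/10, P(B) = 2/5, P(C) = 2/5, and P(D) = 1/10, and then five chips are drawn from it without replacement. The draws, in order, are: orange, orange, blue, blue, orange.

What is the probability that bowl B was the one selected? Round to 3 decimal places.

0.400

The likelihood of the observed sequence under each hypothesis: P(data | bowl A) = (3/12)(2/11)(9/10)(8/9)(1/8) = 0.0045455; P(data | bowl B) = (5/11)(4/10)(6/9)(5/8)(3/7) = 0.032468; P(data | bowl C) = (5/9)(4/8)(4/7)(3/6)(3/5) = 0.047619; P(data | bowl D) = (2/7)(1/6)(5/5)(4/4)(0/3) = 0.
The prior-weighted likelihoods are 1/10 · 0.0045455 = 0.00045455, 2/5 · 0.032468 = 0.012987, 2/5 · 0.047619 = 0.019048, 1/10 · 0 = 0; these sum to 0.032489.
Therefore the posterior P(bowl B | data) = (0.012987) / (0.032489) = 0.39973.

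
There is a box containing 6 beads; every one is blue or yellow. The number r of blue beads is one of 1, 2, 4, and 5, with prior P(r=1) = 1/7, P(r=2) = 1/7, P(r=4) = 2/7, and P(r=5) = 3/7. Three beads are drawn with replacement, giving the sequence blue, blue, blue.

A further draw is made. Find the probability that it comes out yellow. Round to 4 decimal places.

0.2174

Under each hypothesis, the probability of the observed sequence is: P(data | r = 1) = (1/6)(1/6)(1/6) = 0.0046296; P(data | r = 2) = (2/6)(2/6)(2/6) = 0.037037; P(data | r = 4) = (4/6)(4/6)(4/6) = 0.2963; P(data | r = 5) = (5/6)(5/6)(5/6) = 0.5787.
Multiplying each by its prior: 1/7 · 0.0046296 = 0.00066138, 1/7 · 0.037037 = 0.005291, 2/7 · 0.2963 = 0.084656, 3/7 · 0.5787 = 0.24802; these sum to 0.33862.
Normalising, the posterior is P(r = 1 | data) = 0.0019531, P(r = 2 | data) = 0.015625, P(r = 4 | data) = 0.25, P(r = 5 | data) = 0.73242.
The predictive probability is P(yellow next | data) = (5/6)(0.0019531) + (2/3)(0.015625) + (1/3)(0.25) + (1/6)(0.73242) = 0.21745.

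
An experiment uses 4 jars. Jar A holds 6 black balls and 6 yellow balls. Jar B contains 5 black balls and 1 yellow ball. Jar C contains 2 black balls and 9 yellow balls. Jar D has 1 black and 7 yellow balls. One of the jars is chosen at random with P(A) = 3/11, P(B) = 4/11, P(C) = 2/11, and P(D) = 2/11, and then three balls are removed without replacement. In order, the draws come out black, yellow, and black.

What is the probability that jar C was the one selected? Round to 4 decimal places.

For each hypothesis, P(data | H) works out to: P(data | jar A) = (6/12)(6/11)(5/10) = 0.13636; P(data | jar B) = (5/6)(1/5)(4/4) = 0.16667; P(data | jar C) = (2/11)(9/10)(1/9) = 0.018182; P(data | jar D) = (1/8)(7/7)(0/6) = 0.
The prior-weighted likelihoods are 3/11 · 0.13636 = 0.03719, 4/11 · 0.16667 = 0.060606, 2/11 · 0.018182 = 0.0033058, 2/11 · 0 = 0; these sum to 0.1011.
Therefore the posterior P(jar C | data) = (0.0033058) / (0.1011) = 0.032698.

0.0327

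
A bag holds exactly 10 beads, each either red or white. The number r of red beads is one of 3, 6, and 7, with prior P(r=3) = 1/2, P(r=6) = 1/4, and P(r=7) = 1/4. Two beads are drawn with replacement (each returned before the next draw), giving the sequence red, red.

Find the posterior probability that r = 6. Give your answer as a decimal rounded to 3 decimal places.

0.350

For each hypothesis, P(data | H) works out to: P(data | r = 3) = (3/10)(3/10) = 9/100; P(data | r = 6) = (6/10)(6/10) = 9/25; P(data | r = 7) = (7/10)(7/10) = 49/100.
Weighting by the prior gives 1/2 · 9/100 = 9/200, 1/4 · 9/25 = 9/100, 1/4 · 49/100 = 49/400; these sum to 103/400.
By Bayes' rule, P(r = 6 | data) = (9/100) / (103/400) = 36/103.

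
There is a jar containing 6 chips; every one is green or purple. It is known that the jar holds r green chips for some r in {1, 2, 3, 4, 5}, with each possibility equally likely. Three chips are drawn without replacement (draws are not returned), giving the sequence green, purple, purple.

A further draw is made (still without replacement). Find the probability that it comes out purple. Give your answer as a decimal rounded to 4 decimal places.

0.6000

Compute the likelihood of the observed sequence for each case: P(data | r = 1) = (1/6)(5/5)(4/4) = 1/6; P(data | r = 2) = (2/6)(4/5)(3/4) = 1/5; P(data | r = 3) = (3/6)(3/5)(2/4) = 3/20; P(data | r = 4) = (4/6)(2/5)(1/4) = 1/15; P(data | r = 5) = (5/6)(1/5)(0/4) = 0.
Weighting by the prior gives 1/5 · 1/6 = 1/30, 1/5 · 1/5 = 1/25, 1/5 · 3/20 = 3/100, 1/5 · 1/15 = 1/75, 1/5 · 0 = 0; summing to 7/60.
The posterior is then P(r = 1 | data) = 2/7, P(r = 2 | data) = 12/35, P(r = 3 | data) = 9/35, P(r = 4 | data) = 4/35, P(r = 5 | data) = 0.
The predictive probability is P(purple next | data) = (1)(2/7) + (2/3)(12/35) + (1/3)(9/35) + (0)(4/35) = 3/5.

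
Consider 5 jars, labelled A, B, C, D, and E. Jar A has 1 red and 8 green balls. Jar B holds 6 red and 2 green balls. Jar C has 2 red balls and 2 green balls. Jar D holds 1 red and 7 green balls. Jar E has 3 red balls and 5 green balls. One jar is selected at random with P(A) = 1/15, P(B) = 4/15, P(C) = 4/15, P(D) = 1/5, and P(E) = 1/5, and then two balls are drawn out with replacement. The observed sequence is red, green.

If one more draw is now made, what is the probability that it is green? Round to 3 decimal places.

Under each hypothesis, the probability of the observed sequence is: P(data | jar A) = (1/9)(8/9) = 0.098765; P(data | jar B) = (6/8)(2/8) = 0.1875; P(data | jar C) = (2/4)(2/4) = 0.25; P(data | jar D) = (1/8)(7/8) = 0.10938; P(data | jar E) = (3/8)(5/8) = 0.23438.
The prior-weighted likelihoods are 1/15 · 0.098765 = 0.0065844, 4/15 · 0.1875 = 0.05, 4/15 · 0.25 = 0.066667, 1/5 · 0.10938 = 0.021875, 1/5 · 0.23438 = 0.046875; summing to 0.192.
The posterior is then P(jar A | data) = 0.034293, P(jar B | data) = 0.26042, P(jar C | data) = 0.34722, P(jar D | data) = 0.11393, P(jar E | data) = 0.24414.
So P(green next | data) = Σ P(green next | H) P(H | data) = (8/9)(0.034293) + (1/4)(0.26042) + (1/2)(0.34722) + (7/8)(0.11393) + (5/8)(0.24414) = 0.52147.

0.521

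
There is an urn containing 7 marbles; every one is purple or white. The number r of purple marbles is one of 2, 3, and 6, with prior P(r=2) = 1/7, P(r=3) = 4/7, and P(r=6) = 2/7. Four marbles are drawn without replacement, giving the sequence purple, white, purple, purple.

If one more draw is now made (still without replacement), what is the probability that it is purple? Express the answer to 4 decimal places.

Compute the likelihood of the observed sequence for each case: P(data | r = 2) = (2/7)(5/6)(1/5)(0/4) = 0; P(data | r = 3) = (3/7)(4/6)(2/5)(1/4) = 1/35; P(data | r = 6) = (6/7)(1/6)(5/5)(4/4) = 1/7.
Multiplying each by its prior: 1/7 · 0 = 0, 4/7 · 1/35 = 4/245, 2/7 · 1/7 = 2/49; these sum to 2/35.
Dividing through by the total gives posterior P(r = 2 | data) = 0, P(r = 3 | data) = 2/7, P(r = 6 | data) = 5/7.
So P(purple next | data) = Σ P(purple next | H) P(H | data) = (0)(2/7) + (1)(5/7) = 5/7.

0.7143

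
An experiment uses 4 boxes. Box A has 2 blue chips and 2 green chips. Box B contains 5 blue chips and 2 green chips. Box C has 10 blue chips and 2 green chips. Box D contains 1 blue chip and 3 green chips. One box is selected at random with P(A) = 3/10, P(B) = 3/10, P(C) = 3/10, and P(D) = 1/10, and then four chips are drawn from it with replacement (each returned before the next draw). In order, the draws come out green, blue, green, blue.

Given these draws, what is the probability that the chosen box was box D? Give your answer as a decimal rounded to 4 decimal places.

0.0867

For each hypothesis, P(data | H) works out to: P(data | box A) = (2/4)(2/4)(2/4)(2/4) = 0.0625; P(data | box B) = (2/7)(5/7)(2/7)(5/7) = 0.041649; P(data | box C) = (2/12)(10/12)(2/12)(10/12) = 0.01929; P(data | box D) = (3/4)(1/4)(3/4)(1/4) = 0.035156.
Weighting by the prior gives 3/10 · 0.0625 = 0.01875, 3/10 · 0.041649 = 0.012495, 3/10 · 0.01929 = 0.005787, 1/10 · 0.035156 = 0.0035156; summing to 0.040547.
Therefore the posterior P(box D | data) = (0.0035156) / (0.040547) = 0.086704.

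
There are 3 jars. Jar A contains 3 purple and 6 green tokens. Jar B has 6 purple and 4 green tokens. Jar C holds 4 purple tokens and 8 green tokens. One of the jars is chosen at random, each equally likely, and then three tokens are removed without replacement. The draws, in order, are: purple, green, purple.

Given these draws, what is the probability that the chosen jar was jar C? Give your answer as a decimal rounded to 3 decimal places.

0.234

The likelihood of the observed sequence under each hypothesis: P(data | jar A) = (3/9)(6/8)(2/7) = 0.071429; P(data | jar B) = (6/10)(4/9)(5/8) = 0.16667; P(data | jar C) = (4/12)(8/11)(3/10) = 0.072727.
The prior-weighted likelihoods are 1/3 · 0.071429 = 0.02381, 1/3 · 0.16667 = 0.055556, 1/3 · 0.072727 = 0.024242; with total 0.10361.
So P(jar C | data) = (0.024242) / (0.10361) = 0.23398.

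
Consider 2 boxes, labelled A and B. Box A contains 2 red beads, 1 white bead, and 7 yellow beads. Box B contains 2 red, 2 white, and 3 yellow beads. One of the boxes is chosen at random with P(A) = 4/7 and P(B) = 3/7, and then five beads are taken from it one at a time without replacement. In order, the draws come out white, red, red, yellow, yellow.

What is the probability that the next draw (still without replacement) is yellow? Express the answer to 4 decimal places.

The likelihood of the observed sequence under each hypothesis: P(data | box A) = (1/10)(2/9)(1/8)(7/7)(6/6) = 1/360; P(data | box B) = (2/7)(2/6)(1/5)(3/4)(2/3) = 1/105.
Weighting by the prior gives 4/7 · 1/360 = 1/630, 3/7 · 1/105 = 1/245; these sum to 5/882.
Dividing through by the total gives posterior P(box A | data) = 7/25, P(box B | data) = 18/25.
The predictive probability is P(yellow next | data) = (1)(7/25) + (1/2)(18/25) = 16/25.

0.6400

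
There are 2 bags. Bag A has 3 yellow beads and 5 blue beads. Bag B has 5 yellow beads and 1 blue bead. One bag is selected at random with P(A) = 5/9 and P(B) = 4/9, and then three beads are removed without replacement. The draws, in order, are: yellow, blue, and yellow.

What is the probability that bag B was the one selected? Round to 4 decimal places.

0.5989

For each hypothesis, P(data | H) works out to: P(data | bag A) = (3/8)(5/7)(2/6) = 0.089286; P(data | bag B) = (5/6)(1/5)(4/4) = 0.16667.
Weighting by the prior gives 5/9 · 0.089286 = 0.049603, 4/9 · 0.16667 = 0.074074; with total 0.12368.
Therefore the posterior P(bag B | data) = (0.074074) / (0.12368) = 0.59893.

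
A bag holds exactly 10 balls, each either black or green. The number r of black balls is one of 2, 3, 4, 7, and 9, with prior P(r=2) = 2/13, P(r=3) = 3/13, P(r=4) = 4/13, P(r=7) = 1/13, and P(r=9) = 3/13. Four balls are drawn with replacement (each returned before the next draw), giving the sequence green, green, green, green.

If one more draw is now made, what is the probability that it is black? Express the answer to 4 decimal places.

Compute the likelihood of the observed sequence for each case: P(data | r = 2) = (8/10)(8/10)(8/10)(8/10) = 0.4096; P(data | r = 3) = (7/10)(7/10)(7/10)(7/10) = 0.2401; P(data | r = 4) = (6/10)(6/10)(6/10)(6/10) = 0.1296; P(data | r = 7) = (3/10)(3/10)(3/10)(3/10) = 0.0081; P(data | r = 9) = (1/10)(1/10)(1/10)(1/10) = 0.0001.
Weighting by the prior gives 2/13 · 0.4096 = 0.063015, 3/13 · 0.2401 = 0.055408, 4/13 · 0.1296 = 0.039877, 1/13 · 0.0081 = 0.00062308, 3/13 · 0.0001 = 2.3077e-05; with total 0.15895.
The posterior is then P(r = 2 | data) = 0.39646, P(r = 3 | data) = 0.34859, P(r = 4 | data) = 0.25088, P(r = 7 | data) = 0.0039201, P(r = 9 | data) = 0.00014519.
Averaging over the posterior, P(black next | data) = (1/5)(0.39646) + (3/10)(0.34859) + (2/5)(0.25088) + (7/10)(0.0039201) + (9/10)(0.00014519) = 0.2871.

0.2871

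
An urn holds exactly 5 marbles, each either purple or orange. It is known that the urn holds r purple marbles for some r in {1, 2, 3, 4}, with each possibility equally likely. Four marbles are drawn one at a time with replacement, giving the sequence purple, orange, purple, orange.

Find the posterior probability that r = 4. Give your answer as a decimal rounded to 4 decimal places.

The likelihood of the observed sequence under each hypothesis: P(data | r = 1) = (1/5)(4/5)(1/5)(4/5) = 16/625; P(data | r = 2) = (2/5)(3/5)(2/5)(3/5) = 36/625; P(data | r = 3) = (3/5)(2/5)(3/5)(2/5) = 36/625; P(data | r = 4) = (4/5)(1/5)(4/5)(1/5) = 16/625.
Weighting by the prior gives 1/4 · 16/625 = 4/625, 1/4 · 36/625 = 9/625, 1/4 · 36/625 = 9/625, 1/4 · 16/625 = 4/625; these sum to 26/625.
Hence P(r = 4 | data) = (4/625) / (26/625) = 2/13.

0.1538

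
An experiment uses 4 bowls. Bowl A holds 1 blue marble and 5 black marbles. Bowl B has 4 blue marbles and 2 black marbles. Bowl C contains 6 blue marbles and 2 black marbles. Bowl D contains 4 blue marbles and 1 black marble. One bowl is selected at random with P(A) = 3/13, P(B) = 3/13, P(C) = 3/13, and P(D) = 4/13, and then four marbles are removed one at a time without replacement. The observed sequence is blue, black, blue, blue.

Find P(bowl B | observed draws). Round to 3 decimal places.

0.246

Compute the likelihood of the observed sequence for each case: P(data | bowl A) = (1/6)(5/5)(0/4) = 0; P(data | bowl B) = (4/6)(2/5)(3/4)(2/3) = 2/15; P(data | bowl C) = (6/8)(2/7)(5/6)(4/5) = 1/7; P(data | bowl D) = (4/5)(1/4)(3/3)(2/2) = 1/5.
Multiplying each by its prior: 3/13 · 0 = 0, 3/13 · 2/15 = 2/65, 3/13 · 1/7 = 3/91, 4/13 · 1/5 = 4/65; with total 57/455.
Hence P(bowl B | data) = (2/65) / (57/455) = 14/57.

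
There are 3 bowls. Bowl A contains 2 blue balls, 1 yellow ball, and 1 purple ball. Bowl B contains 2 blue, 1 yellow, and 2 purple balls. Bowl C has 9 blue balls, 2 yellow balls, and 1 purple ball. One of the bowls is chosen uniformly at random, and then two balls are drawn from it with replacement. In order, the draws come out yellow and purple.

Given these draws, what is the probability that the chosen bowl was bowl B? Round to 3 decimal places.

The likelihood of the observed sequence under each hypothesis: P(data | bowl A) = (1/4)(1/4) = 0.0625; P(data | bowl B) = (1/5)(2/5) = 0.08; P(data | bowl C) = (2/12)(1/12) = 0.013889.
Multiplying each by its prior: 1/3 · 0.0625 = 0.020833, 1/3 · 0.08 = 0.026667, 1/3 · 0.013889 = 0.0046296; summing to 0.05213.
By Bayes' rule, P(bowl B | data) = (0.026667) / (0.05213) = 0.51155.

0.512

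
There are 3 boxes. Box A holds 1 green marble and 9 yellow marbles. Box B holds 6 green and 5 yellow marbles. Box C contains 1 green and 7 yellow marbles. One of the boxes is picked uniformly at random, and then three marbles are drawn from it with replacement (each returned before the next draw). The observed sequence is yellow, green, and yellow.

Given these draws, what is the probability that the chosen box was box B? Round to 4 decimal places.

0.3894

For each hypothesis, P(data | H) works out to: P(data | box A) = (9/10)(1/10)(9/10) = 0.081; P(data | box B) = (5/11)(6/11)(5/11) = 0.1127; P(data | box C) = (7/8)(1/8)(7/8) = 0.095703.
Weighting by the prior gives 1/3 · 0.081 = 0.027, 1/3 · 0.1127 = 0.037566, 1/3 · 0.095703 = 0.031901; these sum to 0.096467.
Therefore the posterior P(box B | data) = (0.037566) / (0.096467) = 0.38942.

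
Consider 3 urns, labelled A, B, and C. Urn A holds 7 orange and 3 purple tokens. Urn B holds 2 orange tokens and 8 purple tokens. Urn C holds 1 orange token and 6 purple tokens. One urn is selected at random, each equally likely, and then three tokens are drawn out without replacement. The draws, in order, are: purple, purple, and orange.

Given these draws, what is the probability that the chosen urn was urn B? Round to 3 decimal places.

0.436

The likelihood of the observed sequence under each hypothesis: P(data | urn A) = (3/10)(2/9)(7/8) = 0.058333; P(data | urn B) = (8/10)(7/9)(2/8) = 0.15556; P(data | urn C) = (6/7)(5/6)(1/5) = 0.14286.
Weighting by the prior gives 1/3 · 0.058333 = 0.019444, 1/3 · 0.15556 = 0.051852, 1/3 · 0.14286 = 0.047619; these sum to 0.11892.
Hence P(urn B | data) = (0.051852) / (0.11892) = 0.43604.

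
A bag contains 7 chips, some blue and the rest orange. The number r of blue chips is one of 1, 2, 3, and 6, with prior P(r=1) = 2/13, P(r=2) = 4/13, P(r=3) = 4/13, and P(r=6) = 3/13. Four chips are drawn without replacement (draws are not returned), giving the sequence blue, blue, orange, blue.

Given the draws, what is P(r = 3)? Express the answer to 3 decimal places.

0.211

The likelihood of the observed sequence under each hypothesis: P(data | r = 1) = (1/7)(0/6) = 0; P(data | r = 2) = (2/7)(1/6)(5/5)(0/4) = 0; P(data | r = 3) = (3/7)(2/6)(4/5)(1/4) = 1/35; P(data | r = 6) = (6/7)(5/6)(1/5)(4/4) = 1/7.
Multiplying each by its prior: 2/13 · 0 = 0, 4/13 · 0 = 0, 4/13 · 1/35 = 4/455, 3/13 · 1/7 = 3/91; summing to 19/455.
By Bayes' rule, P(r = 3 | data) = (4/455) / (19/455) = 4/19.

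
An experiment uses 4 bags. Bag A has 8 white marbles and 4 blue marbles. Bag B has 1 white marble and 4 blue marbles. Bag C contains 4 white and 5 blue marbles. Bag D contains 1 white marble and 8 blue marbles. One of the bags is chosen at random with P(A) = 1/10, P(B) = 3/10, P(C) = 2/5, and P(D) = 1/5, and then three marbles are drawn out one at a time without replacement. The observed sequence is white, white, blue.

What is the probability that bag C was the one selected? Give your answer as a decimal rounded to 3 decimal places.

Under each hypothesis, the probability of the observed sequence is: P(data | bag A) = (8/12)(7/11)(4/10) = 0.1697; P(data | bag B) = (1/5)(0/4) = 0; P(data | bag C) = (4/9)(3/8)(5/7) = 0.11905; P(data | bag D) = (1/9)(0/8) = 0.
Weighting by the prior gives 1/10 · 0.1697 = 0.01697, 3/10 · 0 = 0, 2/5 · 0.11905 = 0.047619, 1/5 · 0 = 0; these sum to 0.064589.
So P(bag C | data) = (0.047619) / (0.064589) = 0.73727.

0.737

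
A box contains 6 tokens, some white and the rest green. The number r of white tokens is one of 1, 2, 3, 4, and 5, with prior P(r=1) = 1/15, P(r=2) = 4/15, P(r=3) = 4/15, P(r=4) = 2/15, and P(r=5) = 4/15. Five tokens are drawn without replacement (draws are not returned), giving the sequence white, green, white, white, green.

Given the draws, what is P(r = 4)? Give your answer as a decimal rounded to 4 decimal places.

0.4000

Compute the likelihood of the observed sequence for each case: P(data | r = 1) = (1/6)(5/5)(0/4) = 0; P(data | r = 2) = (2/6)(4/5)(1/4)(0/3) = 0; P(data | r = 3) = (3/6)(3/5)(2/4)(1/3)(2/2) = 1/20; P(data | r = 4) = (4/6)(2/5)(3/4)(2/3)(1/2) = 1/15; P(data | r = 5) = (5/6)(1/5)(4/4)(3/3)(0/2) = 0.
Weighting by the prior gives 1/15 · 0 = 0, 4/15 · 0 = 0, 4/15 · 1/20 = 1/75, 2/15 · 1/15 = 2/225, 4/15 · 0 = 0; summing to 1/45.
Therefore the posterior P(r = 4 | data) = (2/225) / (1/45) = 2/5.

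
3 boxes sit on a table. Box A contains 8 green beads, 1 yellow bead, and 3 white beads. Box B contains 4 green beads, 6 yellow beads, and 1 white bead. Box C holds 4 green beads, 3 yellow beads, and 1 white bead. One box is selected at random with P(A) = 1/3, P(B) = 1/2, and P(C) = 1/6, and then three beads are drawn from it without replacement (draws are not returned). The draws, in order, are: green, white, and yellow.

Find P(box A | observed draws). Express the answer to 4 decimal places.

Compute the likelihood of the observed sequence for each case: P(data | box A) = (8/12)(3/11)(1/10) = 0.018182; P(data | box B) = (4/11)(1/10)(6/9) = 0.024242; P(data | box C) = (4/8)(1/7)(3/6) = 0.035714.
The prior-weighted likelihoods are 1/3 · 0.018182 = 0.0060606, 1/2 · 0.024242 = 0.012121, 1/6 · 0.035714 = 0.0059524; summing to 0.024134.
By Bayes' rule, P(box A | data) = (0.0060606) / (0.024134) = 0.25112.

0.2511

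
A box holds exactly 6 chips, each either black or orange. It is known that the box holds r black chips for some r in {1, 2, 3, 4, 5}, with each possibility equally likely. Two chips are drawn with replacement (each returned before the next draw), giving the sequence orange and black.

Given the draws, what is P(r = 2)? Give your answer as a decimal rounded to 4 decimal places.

Compute the likelihood of the observed sequence for each case: P(data | r = 1) = (5/6)(1/6) = 5/36; P(data | r = 2) = (4/6)(2/6) = 2/9; P(data | r = 3) = (3/6)(3/6) = 1/4; P(data | r = 4) = (2/6)(4/6) = 2/9; P(data | r = 5) = (1/6)(5/6) = 5/36.
Weighting by the prior gives 1/5 · 5/36 = 1/36, 1/5 · 2/9 = 2/45, 1/5 · 1/4 = 1/20, 1/5 · 2/9 = 2/45, 1/5 · 5/36 = 1/36; these sum to 7/36.
So P(r = 2 | data) = (2/45) / (7/36) = 8/35.

0.2286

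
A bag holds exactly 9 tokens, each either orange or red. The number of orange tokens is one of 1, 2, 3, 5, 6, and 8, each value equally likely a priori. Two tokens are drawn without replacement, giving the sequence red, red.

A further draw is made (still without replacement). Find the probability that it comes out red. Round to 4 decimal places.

0.6810

For each hypothesis, P(data | H) works out to: P(data | r = 1) = (8/9)(7/8) = 7/9; P(data | r = 2) = (7/9)(6/8) = 7/12; P(data | r = 3) = (6/9)(5/8) = 5/12; P(data | r = 5) = (4/9)(3/8) = 1/6; P(data | r = 6) = (3/9)(2/8) = 1/12; P(data | r = 8) = (1/9)(0/8) = 0.
The prior-weighted likelihoods are 1/6 · 7/9 = 7/54, 1/6 · 7/12 = 7/72, 1/6 · 5/12 = 5/72, 1/6 · 1/6 = 1/36, 1/6 · 1/12 = 1/72, 1/6 · 0 = 0; with total 73/216.
The posterior is then P(r = 1 | data) = 28/73, P(r = 2 | data) = 21/73, P(r = 3 | data) = 15/73, P(r = 5 | data) = 6/73, P(r = 6 | data) = 3/73, P(r = 8 | data) = 0.
So P(red next | data) = Σ P(red next | H) P(H | data) = (6/7)(28/73) + (5/7)(21/73) + (4/7)(15/73) + (2/7)(6/73) + (1/7)(3/73) = 348/511.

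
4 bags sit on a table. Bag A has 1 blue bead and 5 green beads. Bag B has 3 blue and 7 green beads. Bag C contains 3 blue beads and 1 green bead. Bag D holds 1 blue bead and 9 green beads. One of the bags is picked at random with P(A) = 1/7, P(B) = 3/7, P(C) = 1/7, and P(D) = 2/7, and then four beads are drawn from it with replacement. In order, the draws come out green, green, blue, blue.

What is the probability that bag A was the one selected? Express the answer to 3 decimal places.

0.095

Compute the likelihood of the observed sequence for each case: P(data | bag A) = (5/6)(5/6)(1/6)(1/6) = 0.01929; P(data | bag B) = (7/10)(7/10)(3/10)(3/10) = 0.0441; P(data | bag C) = (1/4)(1/4)(3/4)(3/4) = 0.035156; P(data | bag D) = (9/10)(9/10)(1/10)(1/10) = 0.0081.
Multiplying each by its prior: 1/7 · 0.01929 = 0.0027557, 3/7 · 0.0441 = 0.0189, 1/7 · 0.035156 = 0.0050223, 2/7 · 0.0081 = 0.0023143; these sum to 0.028992.
By Bayes' rule, P(bag A | data) = (0.0027557) / (0.028992) = 0.09505.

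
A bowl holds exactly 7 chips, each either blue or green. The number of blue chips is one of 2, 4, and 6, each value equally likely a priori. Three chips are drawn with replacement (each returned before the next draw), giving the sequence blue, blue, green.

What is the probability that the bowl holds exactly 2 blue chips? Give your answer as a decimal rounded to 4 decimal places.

The likelihood of the observed sequence under each hypothesis: P(data | r = 2) = (2/7)(2/7)(5/7) = 0.058309; P(data | r = 4) = (4/7)(4/7)(3/7) = 0.13994; P(data | r = 6) = (6/7)(6/7)(1/7) = 0.10496.
The prior-weighted likelihoods are 1/3 · 0.058309 = 0.019436, 1/3 · 0.13994 = 0.046647, 1/3 · 0.10496 = 0.034985; with total 0.10107.
Hence P(r = 2 | data) = (0.019436) / (0.10107) = 0.19231.

0.1923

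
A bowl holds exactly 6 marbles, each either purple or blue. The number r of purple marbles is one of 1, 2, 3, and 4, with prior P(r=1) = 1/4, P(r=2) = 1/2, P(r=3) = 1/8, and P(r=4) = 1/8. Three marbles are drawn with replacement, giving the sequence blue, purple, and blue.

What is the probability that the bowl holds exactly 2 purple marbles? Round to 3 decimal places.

Under each hypothesis, the probability of the observed sequence is: P(data | r = 1) = (5/6)(1/6)(5/6) = 0.11574; P(data | r = 2) = (4/6)(2/6)(4/6) = 0.14815; P(data | r = 3) = (3/6)(3/6)(3/6) = 0.125; P(data | r = 4) = (2/6)(4/6)(2/6) = 0.074074.
The prior-weighted likelihoods are 1/4 · 0.11574 = 0.028935, 1/2 · 0.14815 = 0.074074, 1/8 · 0.125 = 0.015625, 1/8 · 0.074074 = 0.0092593; summing to 0.12789.
Hence P(r = 2 | data) = (0.074074) / (0.12789) = 0.57919.

0.579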